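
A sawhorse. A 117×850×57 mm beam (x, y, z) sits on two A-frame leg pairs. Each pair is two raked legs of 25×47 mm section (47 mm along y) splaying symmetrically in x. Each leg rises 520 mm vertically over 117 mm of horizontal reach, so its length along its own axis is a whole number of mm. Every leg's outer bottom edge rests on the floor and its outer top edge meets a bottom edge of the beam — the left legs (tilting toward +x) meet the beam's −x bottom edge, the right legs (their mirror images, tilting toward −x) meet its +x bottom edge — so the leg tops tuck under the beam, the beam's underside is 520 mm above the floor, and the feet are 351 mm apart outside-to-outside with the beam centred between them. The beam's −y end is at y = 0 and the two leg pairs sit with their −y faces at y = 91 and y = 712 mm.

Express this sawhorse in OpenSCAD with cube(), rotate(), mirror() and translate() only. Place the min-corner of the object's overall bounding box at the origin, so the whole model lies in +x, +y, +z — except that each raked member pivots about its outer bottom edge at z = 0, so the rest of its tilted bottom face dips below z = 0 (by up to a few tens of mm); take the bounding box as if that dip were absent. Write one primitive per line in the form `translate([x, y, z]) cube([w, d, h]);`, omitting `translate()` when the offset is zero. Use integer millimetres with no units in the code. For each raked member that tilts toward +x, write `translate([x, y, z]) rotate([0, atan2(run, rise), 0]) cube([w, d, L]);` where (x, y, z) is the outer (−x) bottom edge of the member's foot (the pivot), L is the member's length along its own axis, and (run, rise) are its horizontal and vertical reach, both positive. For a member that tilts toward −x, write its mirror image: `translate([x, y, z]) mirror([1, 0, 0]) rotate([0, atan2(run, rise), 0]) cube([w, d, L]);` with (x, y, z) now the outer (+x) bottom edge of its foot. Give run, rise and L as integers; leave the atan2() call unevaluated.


// leg length = √(117² + 520²) = 533
// right-leg outer foot x = 2·117 + 117 = 351
// beam min-corner = (117, 0, 520)
translate([117, 0, 520]) cube([117, 850, 57]);
translate([0, 91, 0]) rotate([0, atan2(117, 520), 0]) cube([25, 47, 533]);
translate([351, 91, 0]) mirror([1, 0, 0]) rotate([0, atan2(117, 520), 0]) cube([25, 47, 533]);
translate([0, 712, 0]) rotate([0, atan2(117, 520), 0]) cube([25, 47, 533]);
translate([351, 712, 0]) mirror([1, 0, 0]) rotate([0, atan2(117, 520), 0]) cube([25, 47, 533]);


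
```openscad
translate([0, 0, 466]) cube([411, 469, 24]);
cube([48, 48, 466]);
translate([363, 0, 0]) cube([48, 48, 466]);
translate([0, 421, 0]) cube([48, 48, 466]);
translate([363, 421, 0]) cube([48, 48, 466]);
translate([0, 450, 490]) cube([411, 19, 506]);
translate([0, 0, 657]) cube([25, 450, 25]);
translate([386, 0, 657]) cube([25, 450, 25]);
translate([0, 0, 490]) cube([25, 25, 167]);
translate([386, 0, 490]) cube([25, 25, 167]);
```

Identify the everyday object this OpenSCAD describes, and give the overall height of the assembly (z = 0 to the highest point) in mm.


A chair. The overall height is 996 mm.

A slab on four corner posts with a tall panel at the back — a chair. The seat slab sits at z = 466 with thickness 24, and the 506 mm backrest starts at the seat top, so the overall height is 466 + 24 + 506 = 996 mm.


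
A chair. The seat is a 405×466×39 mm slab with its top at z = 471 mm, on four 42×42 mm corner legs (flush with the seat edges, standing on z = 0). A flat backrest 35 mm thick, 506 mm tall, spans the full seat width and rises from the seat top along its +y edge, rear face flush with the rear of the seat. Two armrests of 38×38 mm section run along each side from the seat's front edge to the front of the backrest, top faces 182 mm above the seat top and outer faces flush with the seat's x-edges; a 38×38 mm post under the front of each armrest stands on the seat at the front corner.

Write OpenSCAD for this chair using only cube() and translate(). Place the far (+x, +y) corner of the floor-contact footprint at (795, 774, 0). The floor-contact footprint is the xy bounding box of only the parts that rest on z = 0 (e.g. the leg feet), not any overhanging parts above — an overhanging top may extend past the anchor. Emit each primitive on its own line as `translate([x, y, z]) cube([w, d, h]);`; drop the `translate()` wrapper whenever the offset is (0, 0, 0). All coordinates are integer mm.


translate([390, 308, 432]) cube([405, 466, 39]);
translate([390, 308, 0]) cube([42, 42, 432]);
translate([753, 308, 0]) cube([42, 42, 432]);
translate([390, 732, 0]) cube([42, 42, 432]);
translate([753, 732, 0]) cube([42, 42, 432]);
translate([390, 739, 471]) cube([405, 35, 506]);
translate([390, 308, 615]) cube([38, 431, 38]);
translate([757, 308, 615]) cube([38, 431, 38]);
translate([390, 308, 471]) cube([38, 38, 144]);
translate([757, 308, 471]) cube([38, 38, 144]);


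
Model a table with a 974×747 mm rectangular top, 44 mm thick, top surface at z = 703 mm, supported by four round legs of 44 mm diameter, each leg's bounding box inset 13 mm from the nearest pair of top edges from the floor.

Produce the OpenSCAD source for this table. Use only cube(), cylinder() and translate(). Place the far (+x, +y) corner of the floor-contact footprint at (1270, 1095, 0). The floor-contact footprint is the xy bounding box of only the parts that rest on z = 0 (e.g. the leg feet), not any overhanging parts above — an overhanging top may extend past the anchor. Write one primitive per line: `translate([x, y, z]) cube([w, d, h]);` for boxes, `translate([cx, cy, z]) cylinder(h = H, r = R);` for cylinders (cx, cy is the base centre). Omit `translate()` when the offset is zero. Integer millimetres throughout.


// leg_h = 703 - 44 = 659
translate([309, 361, 659]) cube([974, 747, 44]);
translate([344, 396, 0]) cylinder(h = 659, r = 22);
translate([1248, 396, 0]) cylinder(h = 659, r = 22);
translate([344, 1073, 0]) cylinder(h = 659, r = 22);
translate([1248, 1073, 0]) cylinder(h = 659, r = 22);


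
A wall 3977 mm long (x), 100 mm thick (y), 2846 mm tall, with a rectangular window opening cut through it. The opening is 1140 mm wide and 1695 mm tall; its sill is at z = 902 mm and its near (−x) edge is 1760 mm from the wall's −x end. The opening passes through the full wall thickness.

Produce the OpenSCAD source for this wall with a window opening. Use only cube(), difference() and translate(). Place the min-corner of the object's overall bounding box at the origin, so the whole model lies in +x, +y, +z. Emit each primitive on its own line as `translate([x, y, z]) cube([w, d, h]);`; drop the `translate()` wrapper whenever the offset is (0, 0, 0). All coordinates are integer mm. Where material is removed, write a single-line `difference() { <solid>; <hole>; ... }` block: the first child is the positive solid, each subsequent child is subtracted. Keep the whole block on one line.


difference() { cube([3977, 100, 2846]); translate([1760, 0, 902]) cube([1140, 100, 1695]); }


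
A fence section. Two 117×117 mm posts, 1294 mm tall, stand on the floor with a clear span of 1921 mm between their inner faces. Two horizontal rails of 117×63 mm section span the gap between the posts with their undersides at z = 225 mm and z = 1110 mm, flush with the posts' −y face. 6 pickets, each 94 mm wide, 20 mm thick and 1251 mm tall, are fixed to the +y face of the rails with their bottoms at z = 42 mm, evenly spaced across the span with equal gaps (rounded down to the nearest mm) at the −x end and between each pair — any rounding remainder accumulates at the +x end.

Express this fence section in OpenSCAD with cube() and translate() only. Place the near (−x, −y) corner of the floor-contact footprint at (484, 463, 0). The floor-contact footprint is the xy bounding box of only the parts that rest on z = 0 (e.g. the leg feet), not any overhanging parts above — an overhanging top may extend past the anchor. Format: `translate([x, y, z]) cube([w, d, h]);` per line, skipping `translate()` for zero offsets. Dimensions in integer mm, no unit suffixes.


translate([484, 463, 0]) cube([117, 117, 1294]);
translate([2522, 463, 0]) cube([117, 117, 1294]);
translate([601, 463, 225]) cube([1921, 117, 63]);
translate([601, 463, 1110]) cube([1921, 117, 63]);
translate([794, 580, 42]) cube([94, 20, 1251]);
translate([1081, 580, 42]) cube([94, 20, 1251]);
translate([1368, 580, 42]) cube([94, 20, 1251]);
translate([1655, 580, 42]) cube([94, 20, 1251]);
translate([1942, 580, 42]) cube([94, 20, 1251]);
translate([2229, 580, 42]) cube([94, 20, 1251]);


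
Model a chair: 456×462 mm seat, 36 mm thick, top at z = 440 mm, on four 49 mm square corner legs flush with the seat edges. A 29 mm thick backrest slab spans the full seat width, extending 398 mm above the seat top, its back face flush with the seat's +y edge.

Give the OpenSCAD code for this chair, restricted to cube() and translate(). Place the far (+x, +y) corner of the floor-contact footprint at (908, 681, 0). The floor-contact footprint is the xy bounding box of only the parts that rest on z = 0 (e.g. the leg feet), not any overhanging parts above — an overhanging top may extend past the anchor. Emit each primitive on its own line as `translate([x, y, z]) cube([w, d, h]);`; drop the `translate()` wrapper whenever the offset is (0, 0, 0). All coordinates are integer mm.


// leg_h = 440 - 36 = 404
translate([452, 219, 404]) cube([456, 462, 36]);
translate([452, 219, 0]) cube([49, 49, 404]);
translate([859, 219, 0]) cube([49, 49, 404]);
translate([452, 632, 0]) cube([49, 49, 404]);
translate([859, 632, 0]) cube([49, 49, 404]);
translate([452, 652, 440]) cube([456, 29, 398]);


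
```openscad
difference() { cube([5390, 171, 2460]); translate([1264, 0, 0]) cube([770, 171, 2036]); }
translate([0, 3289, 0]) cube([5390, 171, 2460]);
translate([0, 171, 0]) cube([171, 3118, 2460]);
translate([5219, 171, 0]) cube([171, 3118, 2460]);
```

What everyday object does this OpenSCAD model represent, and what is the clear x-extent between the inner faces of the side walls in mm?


A single room. The interior width is 5048 mm.

Four walls enclosing a rectangle with a door in the front wall — a room. Outside width 5390 minus two 171 mm walls gives 5048 mm.


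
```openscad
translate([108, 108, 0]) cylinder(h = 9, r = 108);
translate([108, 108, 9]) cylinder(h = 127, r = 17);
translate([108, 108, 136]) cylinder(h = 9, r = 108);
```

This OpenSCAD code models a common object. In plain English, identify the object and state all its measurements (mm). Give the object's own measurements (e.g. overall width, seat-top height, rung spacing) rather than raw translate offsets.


A spool: two coaxial disc flanges of radius 108 mm and thickness 9 mm, joined by a core cylinder of radius 17 mm and height 127 mm. The lower flange rests on z = 0 and the three cylinders share a vertical axis.


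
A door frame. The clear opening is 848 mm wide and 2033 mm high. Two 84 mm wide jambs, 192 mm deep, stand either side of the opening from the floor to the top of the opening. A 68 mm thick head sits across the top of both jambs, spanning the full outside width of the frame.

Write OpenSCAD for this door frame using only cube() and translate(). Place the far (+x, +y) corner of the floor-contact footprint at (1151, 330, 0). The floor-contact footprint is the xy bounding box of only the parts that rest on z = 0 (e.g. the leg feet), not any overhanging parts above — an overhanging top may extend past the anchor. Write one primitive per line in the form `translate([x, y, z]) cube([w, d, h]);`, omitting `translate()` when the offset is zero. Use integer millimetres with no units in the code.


translate([135, 138, 0]) cube([84, 192, 2033]);
translate([1067, 138, 0]) cube([84, 192, 2033]);
translate([135, 138, 2033]) cube([1016, 192, 68]);


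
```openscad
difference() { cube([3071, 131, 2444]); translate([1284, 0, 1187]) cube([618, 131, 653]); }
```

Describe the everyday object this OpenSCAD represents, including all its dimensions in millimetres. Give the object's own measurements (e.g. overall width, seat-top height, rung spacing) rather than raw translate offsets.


A wall 3071 mm long (x), 131 mm thick (y), 2444 mm tall, with a rectangular window opening cut through it. The opening is 618 mm wide and 653 mm tall; its sill is at z = 1187 mm and its near (−x) edge is 1284 mm from the wall's −x end. The opening passes through the full wall thickness.


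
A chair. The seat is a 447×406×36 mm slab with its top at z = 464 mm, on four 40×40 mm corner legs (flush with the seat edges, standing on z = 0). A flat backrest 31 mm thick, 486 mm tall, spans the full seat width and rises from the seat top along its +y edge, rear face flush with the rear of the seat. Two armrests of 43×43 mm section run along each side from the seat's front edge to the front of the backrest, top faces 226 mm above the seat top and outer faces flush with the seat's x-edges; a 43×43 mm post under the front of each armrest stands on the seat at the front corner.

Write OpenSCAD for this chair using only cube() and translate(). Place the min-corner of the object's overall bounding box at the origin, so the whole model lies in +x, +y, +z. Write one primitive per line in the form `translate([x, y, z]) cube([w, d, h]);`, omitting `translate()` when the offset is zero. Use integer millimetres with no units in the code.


translate([0, 0, 428]) cube([447, 406, 36]);
cube([40, 40, 428]);
translate([407, 0, 0]) cube([40, 40, 428]);
translate([0, 366, 0]) cube([40, 40, 428]);
translate([407, 366, 0]) cube([40, 40, 428]);
translate([0, 375, 464]) cube([447, 31, 486]);
translate([0, 0, 647]) cube([43, 375, 43]);
translate([404, 0, 647]) cube([43, 375, 43]);
translate([0, 0, 464]) cube([43, 43, 183]);
translate([404, 0, 464]) cube([43, 43, 183]);


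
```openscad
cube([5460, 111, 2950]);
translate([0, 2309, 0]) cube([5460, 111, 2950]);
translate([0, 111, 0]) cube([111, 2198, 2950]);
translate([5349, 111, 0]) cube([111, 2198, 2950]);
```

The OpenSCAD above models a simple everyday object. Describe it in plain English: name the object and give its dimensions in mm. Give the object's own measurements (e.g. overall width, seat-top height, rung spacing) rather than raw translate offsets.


The wall frame of a small rectangular building: four walls, each 2950 mm tall and 111 mm thick, enclosing a footprint 5460 mm (x) by 2420 mm (y) outside-to-outside, with no floor or roof. The front and back walls (the −y and +y sides) span the full width; the two side walls fit between them.


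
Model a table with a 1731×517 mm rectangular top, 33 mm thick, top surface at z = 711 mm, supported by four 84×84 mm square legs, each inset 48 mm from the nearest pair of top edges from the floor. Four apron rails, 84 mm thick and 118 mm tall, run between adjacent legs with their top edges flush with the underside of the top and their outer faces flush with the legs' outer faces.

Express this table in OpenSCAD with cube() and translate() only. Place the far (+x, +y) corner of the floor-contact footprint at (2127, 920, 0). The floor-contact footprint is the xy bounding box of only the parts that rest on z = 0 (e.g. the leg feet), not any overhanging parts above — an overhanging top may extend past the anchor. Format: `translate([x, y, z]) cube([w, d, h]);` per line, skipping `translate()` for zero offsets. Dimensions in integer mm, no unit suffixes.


// leg_h = 711 - 33 = 678
// apron z = 678 - 118 = 560
translate([444, 451, 678]) cube([1731, 517, 33]);
translate([492, 499, 0]) cube([84, 84, 678]);
translate([2043, 499, 0]) cube([84, 84, 678]);
translate([492, 836, 0]) cube([84, 84, 678]);
translate([2043, 836, 0]) cube([84, 84, 678]);
translate([576, 499, 560]) cube([1467, 84, 118]);
translate([576, 836, 560]) cube([1467, 84, 118]);
translate([492, 583, 560]) cube([84, 253, 118]);
translate([2043, 583, 560]) cube([84, 253, 118]);


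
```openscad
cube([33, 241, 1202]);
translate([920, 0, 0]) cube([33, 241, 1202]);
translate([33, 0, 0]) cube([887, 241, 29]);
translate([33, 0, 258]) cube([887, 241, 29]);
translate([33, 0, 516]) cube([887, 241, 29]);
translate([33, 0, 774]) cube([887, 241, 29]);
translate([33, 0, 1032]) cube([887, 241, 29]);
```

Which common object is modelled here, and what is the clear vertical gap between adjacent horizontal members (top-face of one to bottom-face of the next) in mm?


A bookshelf. The clear shelf gap is 229 mm.

Two tall side panels with 5 horizontal boards between them — a bookshelf. The first two shelf undersides are at z = 0 and z = 258; with shelf thickness 29, the clear gap is 258 − 0 − 29 = 229 mm.


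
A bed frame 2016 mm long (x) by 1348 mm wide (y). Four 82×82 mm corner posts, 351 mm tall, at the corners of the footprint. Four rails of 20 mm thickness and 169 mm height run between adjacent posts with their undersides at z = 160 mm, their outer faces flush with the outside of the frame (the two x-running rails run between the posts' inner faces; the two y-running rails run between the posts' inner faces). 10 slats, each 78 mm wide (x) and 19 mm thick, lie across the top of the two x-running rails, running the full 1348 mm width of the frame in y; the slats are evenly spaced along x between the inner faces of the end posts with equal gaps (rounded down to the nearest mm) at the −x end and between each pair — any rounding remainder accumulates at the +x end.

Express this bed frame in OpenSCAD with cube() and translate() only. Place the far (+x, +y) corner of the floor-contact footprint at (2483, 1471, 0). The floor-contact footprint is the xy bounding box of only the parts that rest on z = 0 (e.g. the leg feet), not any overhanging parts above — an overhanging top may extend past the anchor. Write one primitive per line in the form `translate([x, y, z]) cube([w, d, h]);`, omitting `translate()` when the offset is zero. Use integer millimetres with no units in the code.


translate([467, 123, 0]) cube([82, 82, 351]);
translate([467, 1389, 0]) cube([82, 82, 351]);
translate([2401, 123, 0]) cube([82, 82, 351]);
translate([2401, 1389, 0]) cube([82, 82, 351]);
translate([549, 123, 160]) cube([1852, 20, 169]);
translate([549, 1451, 160]) cube([1852, 20, 169]);
translate([467, 205, 160]) cube([20, 1184, 169]);
translate([2463, 205, 160]) cube([20, 1184, 169]);
translate([646, 123, 329]) cube([78, 1348, 19]);
translate([821, 123, 329]) cube([78, 1348, 19]);
translate([996, 123, 329]) cube([78, 1348, 19]);
translate([1171, 123, 329]) cube([78, 1348, 19]);
translate([1346, 123, 329]) cube([78, 1348, 19]);
translate([1521, 123, 329]) cube([78, 1348, 19]);
translate([1696, 123, 329]) cube([78, 1348, 19]);
translate([1871, 123, 329]) cube([78, 1348, 19]);
translate([2046, 123, 329]) cube([78, 1348, 19]);
translate([2221, 123, 329]) cube([78, 1348, 19]);


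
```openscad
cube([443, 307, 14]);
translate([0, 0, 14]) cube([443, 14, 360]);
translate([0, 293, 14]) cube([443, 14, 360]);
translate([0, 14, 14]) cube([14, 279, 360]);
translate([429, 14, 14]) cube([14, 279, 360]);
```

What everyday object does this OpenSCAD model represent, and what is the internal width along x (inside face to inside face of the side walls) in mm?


An open box. The internal width is 415 mm.

A 443×307 base slab with four walls standing on it — an open box. The base is 443 mm wide and the walls are 14 mm thick, so the internal width is 443 − 2 × 14 = 415 mm.


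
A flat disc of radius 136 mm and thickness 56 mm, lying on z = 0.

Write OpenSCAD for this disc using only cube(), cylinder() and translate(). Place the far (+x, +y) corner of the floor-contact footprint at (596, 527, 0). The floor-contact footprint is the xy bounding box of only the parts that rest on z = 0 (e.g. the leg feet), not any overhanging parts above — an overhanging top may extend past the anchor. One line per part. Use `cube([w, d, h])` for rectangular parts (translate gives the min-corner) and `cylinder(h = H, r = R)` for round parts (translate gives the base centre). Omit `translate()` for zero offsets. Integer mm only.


translate([460, 391, 0]) cylinder(h = 56, r = 136);


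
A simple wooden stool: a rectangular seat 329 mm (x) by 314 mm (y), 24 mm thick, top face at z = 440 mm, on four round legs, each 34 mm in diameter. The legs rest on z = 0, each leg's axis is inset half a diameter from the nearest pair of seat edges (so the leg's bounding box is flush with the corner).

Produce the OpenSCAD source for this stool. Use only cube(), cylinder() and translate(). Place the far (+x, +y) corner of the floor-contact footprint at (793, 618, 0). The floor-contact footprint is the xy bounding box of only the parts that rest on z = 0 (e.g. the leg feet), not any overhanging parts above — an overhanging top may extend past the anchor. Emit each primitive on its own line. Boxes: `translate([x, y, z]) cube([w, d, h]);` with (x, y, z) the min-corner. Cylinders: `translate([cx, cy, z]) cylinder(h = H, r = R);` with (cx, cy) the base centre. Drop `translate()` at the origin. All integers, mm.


translate([464, 304, 416]) cube([329, 314, 24]);
translate([481, 321, 0]) cylinder(h = 416, r = 17);
translate([776, 321, 0]) cylinder(h = 416, r = 17);
translate([481, 601, 0]) cylinder(h = 416, r = 17);
translate([776, 601, 0]) cylinder(h = 416, r = 17);


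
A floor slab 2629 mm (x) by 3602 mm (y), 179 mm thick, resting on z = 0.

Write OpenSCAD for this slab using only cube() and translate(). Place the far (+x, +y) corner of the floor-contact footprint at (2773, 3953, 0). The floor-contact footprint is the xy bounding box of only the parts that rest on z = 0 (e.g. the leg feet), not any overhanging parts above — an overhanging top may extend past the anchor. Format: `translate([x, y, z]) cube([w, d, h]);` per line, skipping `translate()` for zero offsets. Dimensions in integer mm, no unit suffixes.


translate([144, 351, 0]) cube([2629, 3602, 179]);


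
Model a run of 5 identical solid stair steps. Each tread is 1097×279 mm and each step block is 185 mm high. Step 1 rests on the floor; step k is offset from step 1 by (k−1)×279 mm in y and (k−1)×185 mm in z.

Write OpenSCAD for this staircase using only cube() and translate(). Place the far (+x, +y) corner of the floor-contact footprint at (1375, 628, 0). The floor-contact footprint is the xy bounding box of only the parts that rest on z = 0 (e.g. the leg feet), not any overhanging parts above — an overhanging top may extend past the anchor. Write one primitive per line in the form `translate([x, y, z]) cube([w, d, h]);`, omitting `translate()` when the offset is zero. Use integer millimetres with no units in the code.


translate([278, 349, 0]) cube([1097, 279, 185]);
translate([278, 628, 185]) cube([1097, 279, 185]);
translate([278, 907, 370]) cube([1097, 279, 185]);
translate([278, 1186, 555]) cube([1097, 279, 185]);
translate([278, 1465, 740]) cube([1097, 279, 185]);


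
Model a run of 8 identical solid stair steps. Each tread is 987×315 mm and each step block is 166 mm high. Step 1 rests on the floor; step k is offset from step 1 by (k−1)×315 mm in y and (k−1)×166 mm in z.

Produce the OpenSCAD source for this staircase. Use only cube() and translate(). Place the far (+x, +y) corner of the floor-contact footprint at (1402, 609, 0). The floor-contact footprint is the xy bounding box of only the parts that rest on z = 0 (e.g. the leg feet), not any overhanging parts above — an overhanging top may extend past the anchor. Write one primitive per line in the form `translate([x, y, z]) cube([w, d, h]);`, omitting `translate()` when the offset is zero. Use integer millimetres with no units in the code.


translate([415, 294, 0]) cube([987, 315, 166]);
translate([415, 609, 166]) cube([987, 315, 166]);
translate([415, 924, 332]) cube([987, 315, 166]);
translate([415, 1239, 498]) cube([987, 315, 166]);
translate([415, 1554, 664]) cube([987, 315, 166]);
translate([415, 1869, 830]) cube([987, 315, 166]);
translate([415, 2184, 996]) cube([987, 315, 166]);
translate([415, 2499, 1162]) cube([987, 315, 166]);


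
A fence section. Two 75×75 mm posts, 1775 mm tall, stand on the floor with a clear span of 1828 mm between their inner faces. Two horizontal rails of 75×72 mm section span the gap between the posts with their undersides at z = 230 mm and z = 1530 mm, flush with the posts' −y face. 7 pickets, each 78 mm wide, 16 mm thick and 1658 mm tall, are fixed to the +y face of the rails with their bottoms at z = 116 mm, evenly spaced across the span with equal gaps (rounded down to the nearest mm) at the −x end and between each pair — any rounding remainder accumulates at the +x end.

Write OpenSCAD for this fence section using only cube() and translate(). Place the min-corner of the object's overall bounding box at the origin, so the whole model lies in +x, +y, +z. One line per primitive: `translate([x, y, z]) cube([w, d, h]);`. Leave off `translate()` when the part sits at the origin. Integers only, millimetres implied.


cube([75, 75, 1775]);
translate([1903, 0, 0]) cube([75, 75, 1775]);
translate([75, 0, 230]) cube([1828, 75, 72]);
translate([75, 0, 1530]) cube([1828, 75, 72]);
translate([235, 75, 116]) cube([78, 16, 1658]);
translate([473, 75, 116]) cube([78, 16, 1658]);
translate([711, 75, 116]) cube([78, 16, 1658]);
translate([949, 75, 116]) cube([78, 16, 1658]);
translate([1187, 75, 116]) cube([78, 16, 1658]);
translate([1425, 75, 116]) cube([78, 16, 1658]);
translate([1663, 75, 116]) cube([78, 16, 1658]);


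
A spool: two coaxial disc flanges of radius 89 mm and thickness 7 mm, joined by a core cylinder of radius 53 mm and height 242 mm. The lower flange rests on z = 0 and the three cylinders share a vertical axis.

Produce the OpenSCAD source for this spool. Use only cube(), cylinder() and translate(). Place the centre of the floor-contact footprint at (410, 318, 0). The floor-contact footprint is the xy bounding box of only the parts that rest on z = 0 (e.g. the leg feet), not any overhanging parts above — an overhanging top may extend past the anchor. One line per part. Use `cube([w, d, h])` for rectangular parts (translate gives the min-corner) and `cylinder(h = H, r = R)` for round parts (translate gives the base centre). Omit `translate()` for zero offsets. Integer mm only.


translate([410, 318, 0]) cylinder(h = 7, r = 89);
translate([410, 318, 7]) cylinder(h = 242, r = 53);
translate([410, 318, 249]) cylinder(h = 7, r = 89);


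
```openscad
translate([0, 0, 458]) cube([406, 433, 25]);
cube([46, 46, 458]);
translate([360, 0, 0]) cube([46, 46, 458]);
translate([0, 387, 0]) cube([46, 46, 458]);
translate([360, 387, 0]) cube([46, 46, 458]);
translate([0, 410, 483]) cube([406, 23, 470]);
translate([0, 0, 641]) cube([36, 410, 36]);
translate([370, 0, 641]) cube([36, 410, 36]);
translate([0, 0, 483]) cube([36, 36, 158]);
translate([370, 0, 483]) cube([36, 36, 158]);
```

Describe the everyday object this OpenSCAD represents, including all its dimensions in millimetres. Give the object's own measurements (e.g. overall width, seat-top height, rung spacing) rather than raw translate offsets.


A chair. The seat is a 406×433×25 mm slab with its top at z = 483 mm, on four 46×46 mm corner legs (flush with the seat edges, standing on z = 0). A flat backrest 23 mm thick, 470 mm tall, spans the full seat width and rises from the seat top along its +y edge, rear face flush with the rear of the seat. Two armrests of 36×36 mm section run along each side from the seat's front edge to the front of the backrest, top faces 194 mm above the seat top and outer faces flush with the seat's x-edges; a 36×36 mm post under the front of each armrest stands on the seat at the front corner.


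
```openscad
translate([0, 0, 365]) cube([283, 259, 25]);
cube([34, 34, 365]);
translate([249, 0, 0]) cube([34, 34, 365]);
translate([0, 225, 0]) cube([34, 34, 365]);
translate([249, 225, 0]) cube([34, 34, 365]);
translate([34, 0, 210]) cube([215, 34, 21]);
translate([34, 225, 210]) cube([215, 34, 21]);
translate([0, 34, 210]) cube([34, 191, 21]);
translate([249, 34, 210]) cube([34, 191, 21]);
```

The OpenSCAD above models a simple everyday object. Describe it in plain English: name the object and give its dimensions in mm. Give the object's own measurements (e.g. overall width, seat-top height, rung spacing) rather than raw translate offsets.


A four-legged stool. The seat is a 283×259×25 mm slab whose top surface is at z = 390 mm; four square legs, each 34×34 mm in cross-section, run from the floor (z = 0) to the underside of the seat, each flush with a corner of the seat. Four stretchers, 34 mm wide and 21 mm tall, connect adjacent legs with their undersides at z = 210 mm, each running between the inner faces of the legs it joins and aligned with the legs' outer faces on the other axis.


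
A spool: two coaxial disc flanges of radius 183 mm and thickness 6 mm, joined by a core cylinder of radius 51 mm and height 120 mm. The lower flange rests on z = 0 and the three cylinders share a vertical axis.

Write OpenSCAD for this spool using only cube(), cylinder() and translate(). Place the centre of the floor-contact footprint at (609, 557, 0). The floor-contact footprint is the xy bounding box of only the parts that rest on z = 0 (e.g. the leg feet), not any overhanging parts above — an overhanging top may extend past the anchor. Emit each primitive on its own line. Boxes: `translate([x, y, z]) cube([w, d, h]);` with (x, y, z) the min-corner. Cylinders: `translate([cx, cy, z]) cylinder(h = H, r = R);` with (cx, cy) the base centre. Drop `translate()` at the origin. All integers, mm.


translate([609, 557, 0]) cylinder(h = 6, r = 183);
translate([609, 557, 6]) cylinder(h = 120, r = 51);
translate([609, 557, 126]) cylinder(h = 6, r = 183);


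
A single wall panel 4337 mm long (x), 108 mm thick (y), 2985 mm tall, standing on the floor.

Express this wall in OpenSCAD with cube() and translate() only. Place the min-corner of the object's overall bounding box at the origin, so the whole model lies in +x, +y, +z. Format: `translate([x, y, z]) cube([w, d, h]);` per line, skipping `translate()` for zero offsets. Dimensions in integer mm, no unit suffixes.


cube([4337, 108, 2985]);


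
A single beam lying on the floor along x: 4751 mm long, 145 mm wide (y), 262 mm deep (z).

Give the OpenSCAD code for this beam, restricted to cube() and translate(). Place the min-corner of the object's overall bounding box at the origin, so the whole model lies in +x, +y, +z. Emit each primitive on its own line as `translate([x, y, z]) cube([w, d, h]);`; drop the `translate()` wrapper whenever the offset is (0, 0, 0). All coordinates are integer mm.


cube([4751, 145, 262]);


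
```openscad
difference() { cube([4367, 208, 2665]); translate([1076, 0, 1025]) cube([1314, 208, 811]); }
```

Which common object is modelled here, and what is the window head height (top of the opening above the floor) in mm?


A wall with a window opening. The window head height is 1836 mm.

A wall with a rectangular opening subtracted — a window. Sill at z = 1025, opening 811 mm tall, so the head is at 1025 + 811 = 1836 mm.


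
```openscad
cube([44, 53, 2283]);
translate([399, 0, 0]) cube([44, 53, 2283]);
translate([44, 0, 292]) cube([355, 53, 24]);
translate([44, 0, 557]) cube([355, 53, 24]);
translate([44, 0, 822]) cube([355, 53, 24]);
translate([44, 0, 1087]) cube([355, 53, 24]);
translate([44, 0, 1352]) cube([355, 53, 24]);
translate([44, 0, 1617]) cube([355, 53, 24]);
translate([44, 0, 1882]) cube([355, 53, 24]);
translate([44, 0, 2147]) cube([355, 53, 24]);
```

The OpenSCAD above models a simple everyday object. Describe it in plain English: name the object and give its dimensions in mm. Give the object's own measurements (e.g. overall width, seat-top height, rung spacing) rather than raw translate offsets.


A straight ladder. Two 44×53 mm vertical rails, 2283 mm tall, stand 443 mm apart (outside-to-outside) with their front faces coplanar on the −y side. 8 rungs, each 53 mm deep and 24 mm tall, span between the inner faces of the rails, front faces flush with the rails. The lowest rung's underside is at z = 292 mm and rungs are spaced 265 mm apart (underside to underside).


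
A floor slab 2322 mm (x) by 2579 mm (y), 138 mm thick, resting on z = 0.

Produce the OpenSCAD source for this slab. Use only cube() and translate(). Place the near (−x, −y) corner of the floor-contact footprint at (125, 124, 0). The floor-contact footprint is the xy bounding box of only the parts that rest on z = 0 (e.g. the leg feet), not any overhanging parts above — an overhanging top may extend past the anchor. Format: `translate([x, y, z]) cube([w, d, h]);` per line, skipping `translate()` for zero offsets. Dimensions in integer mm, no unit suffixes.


translate([125, 124, 0]) cube([2322, 2579, 138]);


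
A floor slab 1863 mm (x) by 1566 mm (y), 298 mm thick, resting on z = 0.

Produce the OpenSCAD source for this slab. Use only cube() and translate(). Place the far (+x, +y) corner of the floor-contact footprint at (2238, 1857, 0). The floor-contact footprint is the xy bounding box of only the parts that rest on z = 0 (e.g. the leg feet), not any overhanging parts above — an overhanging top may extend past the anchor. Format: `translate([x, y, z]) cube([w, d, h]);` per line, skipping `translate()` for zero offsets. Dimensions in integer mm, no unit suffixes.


translate([375, 291, 0]) cube([1863, 1566, 298]);


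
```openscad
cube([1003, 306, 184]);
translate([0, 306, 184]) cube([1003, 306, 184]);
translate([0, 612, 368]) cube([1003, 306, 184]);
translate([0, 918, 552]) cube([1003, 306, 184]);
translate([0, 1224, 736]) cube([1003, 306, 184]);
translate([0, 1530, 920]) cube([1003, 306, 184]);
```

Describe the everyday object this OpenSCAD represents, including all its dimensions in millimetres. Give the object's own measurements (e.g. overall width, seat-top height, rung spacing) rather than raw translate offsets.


A straight staircase of 6 solid steps. Each step is 1003 mm wide (x), 306 mm deep (y, the going) and 184 mm tall (the rise). The first step rests on the floor; each subsequent step sits one going further in +y and one rise higher in +z, directly behind and above the previous step with no overlap.


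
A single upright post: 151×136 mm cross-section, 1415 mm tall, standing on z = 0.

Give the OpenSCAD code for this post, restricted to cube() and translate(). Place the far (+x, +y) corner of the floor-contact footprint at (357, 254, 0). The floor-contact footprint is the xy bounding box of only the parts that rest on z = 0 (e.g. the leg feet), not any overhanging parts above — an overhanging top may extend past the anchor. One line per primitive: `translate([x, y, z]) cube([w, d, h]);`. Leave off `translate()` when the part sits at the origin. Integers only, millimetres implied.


translate([206, 118, 0]) cube([151, 136, 1415]);


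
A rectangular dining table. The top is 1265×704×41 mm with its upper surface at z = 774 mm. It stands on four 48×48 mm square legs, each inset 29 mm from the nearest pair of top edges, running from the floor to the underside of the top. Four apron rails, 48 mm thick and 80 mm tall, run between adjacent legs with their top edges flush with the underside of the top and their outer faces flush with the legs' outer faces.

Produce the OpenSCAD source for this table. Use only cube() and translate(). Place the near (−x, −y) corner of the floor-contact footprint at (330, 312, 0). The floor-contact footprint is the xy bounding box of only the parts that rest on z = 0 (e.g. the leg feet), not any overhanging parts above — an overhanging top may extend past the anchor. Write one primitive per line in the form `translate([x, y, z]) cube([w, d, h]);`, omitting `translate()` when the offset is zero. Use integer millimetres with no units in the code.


translate([301, 283, 733]) cube([1265, 704, 41]);
translate([330, 312, 0]) cube([48, 48, 733]);
translate([1489, 312, 0]) cube([48, 48, 733]);
translate([330, 910, 0]) cube([48, 48, 733]);
translate([1489, 910, 0]) cube([48, 48, 733]);
translate([378, 312, 653]) cube([1111, 48, 80]);
translate([378, 910, 653]) cube([1111, 48, 80]);
translate([330, 360, 653]) cube([48, 550, 80]);
translate([1489, 360, 653]) cube([48, 550, 80]);


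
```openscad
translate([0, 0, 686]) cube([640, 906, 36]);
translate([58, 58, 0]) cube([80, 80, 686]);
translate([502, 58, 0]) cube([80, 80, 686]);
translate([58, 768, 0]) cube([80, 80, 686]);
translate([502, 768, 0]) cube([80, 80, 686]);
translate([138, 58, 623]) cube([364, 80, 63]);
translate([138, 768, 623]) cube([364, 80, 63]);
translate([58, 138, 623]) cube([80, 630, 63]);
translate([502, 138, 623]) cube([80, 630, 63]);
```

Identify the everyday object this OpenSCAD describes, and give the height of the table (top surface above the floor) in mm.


A table. The table height is 722 mm.

A 640×906×36 slab sits at z = 686 on four 80 mm square posts — a table. The top surface is at 686 + 36 = 722 mm.


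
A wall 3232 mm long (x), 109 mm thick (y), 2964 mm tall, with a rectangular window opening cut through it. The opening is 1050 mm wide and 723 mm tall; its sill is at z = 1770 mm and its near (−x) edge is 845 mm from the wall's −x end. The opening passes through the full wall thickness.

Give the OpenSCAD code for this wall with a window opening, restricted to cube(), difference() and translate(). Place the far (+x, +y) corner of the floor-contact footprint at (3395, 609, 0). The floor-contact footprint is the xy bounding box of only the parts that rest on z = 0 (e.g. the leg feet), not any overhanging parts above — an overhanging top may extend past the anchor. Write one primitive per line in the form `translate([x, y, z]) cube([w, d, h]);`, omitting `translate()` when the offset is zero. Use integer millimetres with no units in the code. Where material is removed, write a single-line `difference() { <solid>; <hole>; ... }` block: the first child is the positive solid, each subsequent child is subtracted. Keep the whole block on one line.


difference() { translate([163, 500, 0]) cube([3232, 109, 2964]); translate([1008, 500, 1770]) cube([1050, 109, 723]); }


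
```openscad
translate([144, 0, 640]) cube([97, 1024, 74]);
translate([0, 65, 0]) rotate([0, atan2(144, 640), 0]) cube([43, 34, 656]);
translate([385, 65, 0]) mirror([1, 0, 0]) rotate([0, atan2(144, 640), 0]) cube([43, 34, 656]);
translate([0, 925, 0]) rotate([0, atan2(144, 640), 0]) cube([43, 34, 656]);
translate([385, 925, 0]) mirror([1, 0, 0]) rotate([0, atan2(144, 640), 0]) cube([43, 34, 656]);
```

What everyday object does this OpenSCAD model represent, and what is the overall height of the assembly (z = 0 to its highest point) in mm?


A sawhorse. The overall height is 714 mm.

A beam across two mirrored pairs of raked legs — a sawhorse. The beam's underside is at z = 640 (matching the legs' vertical rise in atan2(144, 640)) and the beam is 74 mm tall, so its top is at 640 + 74 = 714 mm. The raked legs top out at the beam's underside, so that is the highest point.


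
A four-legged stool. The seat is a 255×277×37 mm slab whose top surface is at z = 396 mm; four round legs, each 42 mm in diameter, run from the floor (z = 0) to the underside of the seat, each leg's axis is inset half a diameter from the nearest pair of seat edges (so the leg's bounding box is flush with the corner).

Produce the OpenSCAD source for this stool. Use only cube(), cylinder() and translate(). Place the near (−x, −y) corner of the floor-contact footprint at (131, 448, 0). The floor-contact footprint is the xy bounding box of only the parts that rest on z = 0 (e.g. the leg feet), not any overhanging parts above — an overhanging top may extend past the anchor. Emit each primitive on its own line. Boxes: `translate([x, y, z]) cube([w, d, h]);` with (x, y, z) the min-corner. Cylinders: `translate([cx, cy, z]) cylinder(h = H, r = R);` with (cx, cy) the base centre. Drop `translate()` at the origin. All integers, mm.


translate([131, 448, 359]) cube([255, 277, 37]);
translate([152, 469, 0]) cylinder(h = 359, r = 21);
translate([365, 469, 0]) cylinder(h = 359, r = 21);
translate([152, 704, 0]) cylinder(h = 359, r = 21);
translate([365, 704, 0]) cylinder(h = 359, r = 21);
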